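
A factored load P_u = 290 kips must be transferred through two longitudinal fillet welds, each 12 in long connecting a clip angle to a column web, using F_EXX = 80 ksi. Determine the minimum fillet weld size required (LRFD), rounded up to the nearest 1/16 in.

Total weld length L = 24 in.
Required throat t_e = P_u / (φ × 0.6 F_EXX × L) = 290 / (0.75 × 0.6 × 80 × 24) = 0.3356 in.
Required leg w = t_e / 0.707 = 0.4747 in → use 1/2 in.

w = 1/2 in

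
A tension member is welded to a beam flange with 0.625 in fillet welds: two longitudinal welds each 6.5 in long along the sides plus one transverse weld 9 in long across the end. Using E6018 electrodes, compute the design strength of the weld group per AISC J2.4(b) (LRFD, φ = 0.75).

E60XX → F_EXX = 60 ksi.
t_e = 0.707 × 0.625 = 0.4419 in.
R_nwl = 0.6 × 60 × 0.4419 × 13 = 206.8 kips (longitudinal, 2 welds).
R_nwt = 0.6 × 60 × 0.4419 × 9 = 143.2 kips (transverse, base value).
(i) R_nwl + R_nwt = 350 kips; (ii) 0.85 R_nwl + 1.5 R_nwt = 390.5 kips.
R_n = max = 390.5 kips [governs: (ii)]; φR_n = 292.9 kips.

φR_n ≈ 293 kips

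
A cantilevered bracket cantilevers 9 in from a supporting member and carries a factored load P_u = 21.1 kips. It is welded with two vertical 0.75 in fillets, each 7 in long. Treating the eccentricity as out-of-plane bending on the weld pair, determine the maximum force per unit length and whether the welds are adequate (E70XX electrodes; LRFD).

E70XX → F_EXX = 70 ksi.
L_w = 2 × 7 = 14 in; section modulus (unit throat) S = 2 × L²/6 = 16.33 in².
Direct shear f_v = P/L_w = 21.1/14 = 1.507 kip/in.
Moment M = P × e = 21.1 × 9 = 189.9 kip·in; bending f_b = M/S = 11.63 kip/in.
f_max = √(f_v² + f_b²) = √(1.507² + 11.63²) = 11.72 kip/in.
φr_n = 0.75 × 0.6 × 70 × (0.707 × 0.75) = 16.7 kip/in → adequate.

f_max ≈ 11.7 kip/in; adequate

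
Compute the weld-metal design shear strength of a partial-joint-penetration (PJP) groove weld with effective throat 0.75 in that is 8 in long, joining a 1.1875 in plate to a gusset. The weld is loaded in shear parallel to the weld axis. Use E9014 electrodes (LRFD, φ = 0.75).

φR_n ≈ 243 kip

E90XX → F_EXX = 90 ksi.
Effective throat (given) t_e = 0.75 in.
A_we = 0.75 × 8 = 6 in².
F_nw = 0.6 F_EXX = 54 ksi.
φR_n = 0.75 × 54 × 6 = 243 kip.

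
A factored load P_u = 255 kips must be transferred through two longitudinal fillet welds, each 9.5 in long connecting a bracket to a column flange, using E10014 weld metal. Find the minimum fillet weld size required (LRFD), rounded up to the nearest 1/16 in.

E100XX → F_EXX = 100 ksi.
Total weld length L = 19 in.
Required throat t_e = P_u / (φ × 0.6 F_EXX × L) = 255 / (0.75 × 0.6 × 100 × 19) = 0.2982 in.
Required leg w = t_e / 0.707 = 0.4218 in → use 7/16 in.

w = 7/16 in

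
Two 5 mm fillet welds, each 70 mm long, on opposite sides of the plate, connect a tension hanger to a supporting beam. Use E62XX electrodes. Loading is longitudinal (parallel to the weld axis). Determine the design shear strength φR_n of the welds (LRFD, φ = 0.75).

E62XX → F_EXX = 620 MPa.
Effective throat t_e = 0.707 × 5 = 3.535 mm.
Total length L = 140 mm; A_we = 3.535 × 140 = 494.9 mm².
F_nw = 0.6 F_EXX = 0.6 × 620 = 372 MPa.
φR_n = 0.75 × 372 × 494.9 × 10⁻³ = 138.1 kN.

φR_n ≈ 138 kN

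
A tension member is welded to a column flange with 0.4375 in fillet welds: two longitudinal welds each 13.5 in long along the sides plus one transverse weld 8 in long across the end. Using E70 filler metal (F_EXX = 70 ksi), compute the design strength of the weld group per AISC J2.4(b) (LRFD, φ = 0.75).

φR_n ≈ 341 kip

t_e = 0.707 × 0.4375 = 0.3093 in.
R_nwl = 0.6 × 70 × 0.3093 × 27 = 350.8 kip (longitudinal, 2 welds).
R_nwt = 0.6 × 70 × 0.3093 × 8 = 103.9 kip (transverse, base value).
(i) R_nwl + R_nwt = 454.7 kip; (ii) 0.85 R_nwl + 1.5 R_nwt = 454 kip.
R_n = max = 454.7 kip [governs: (i)]; φR_n = 341 kip.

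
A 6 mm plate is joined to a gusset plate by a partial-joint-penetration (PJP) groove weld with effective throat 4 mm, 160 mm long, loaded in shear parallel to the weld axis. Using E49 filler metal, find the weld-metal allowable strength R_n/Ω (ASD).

E49XX → F_EXX = 490 MPa.
Effective throat (given) t_e = 4 mm.
A_we = 4 × 160 = 640 mm².
F_nw = 0.6 F_EXX = 294 MPa.
R_n/Ω = (294 × 640) / 2.0 × 10⁻³ = 94.08 kN.

R_n/Ω ≈ 94.1 kN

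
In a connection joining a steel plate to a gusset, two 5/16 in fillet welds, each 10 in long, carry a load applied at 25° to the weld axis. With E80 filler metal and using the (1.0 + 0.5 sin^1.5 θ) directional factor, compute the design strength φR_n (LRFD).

φR_n ≈ 181 kips

E80XX → F_EXX = 80 ksi.
t_e = 0.707 × 0.3125 = 0.2209 in; A_we = 0.2209 × 20 = 4.419 in².
Directional factor: 1.0 + 0.5 sin^1.5(25°) = 1.137.
F_nw = 0.6 × 80 × 1.137 = 54.59 ksi.
φR_n = 0.75 × 54.59 × 4.419 = 180.9 kips.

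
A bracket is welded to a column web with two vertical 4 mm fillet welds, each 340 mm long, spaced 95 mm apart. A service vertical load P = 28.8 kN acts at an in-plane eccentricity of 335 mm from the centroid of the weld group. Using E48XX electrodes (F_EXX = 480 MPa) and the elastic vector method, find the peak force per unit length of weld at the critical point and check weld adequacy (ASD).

Total weld length L_w = 680 mm. Treat welds as unit-width lines.
Polar moment about centroid: J = 2[d³/12 + d(b/2)²] = 2[340³/12 + 340×47.5²] = 8085000 mm³.
Direct shear f_v = P/L_w = 28.8×10³ / 680 = 42.35 N/mm (vertical).
Torsion M = P·e = 28.8×10³ × 335 = 9648000 N·mm.
Critical point at (x, y) = (47.5, 170) from centroid. f_tx = M·y/J = 202.9 N/mm; f_ty = M·x/J = 56.68 N/mm.
Resultant f_max = √[f_tx² + (f_v + f_ty)²] = √[202.9² + (42.35 + 56.68)²] = 225.8 N/mm.
Capacity per unit length: r_n/Ω = (1/2.0) × 0.6 × 480 × (0.707 × 4) = 407.2 N/mm.
225.8 ≤ 407.2 → adequate.

f_max ≈ 226 N/mm; adequate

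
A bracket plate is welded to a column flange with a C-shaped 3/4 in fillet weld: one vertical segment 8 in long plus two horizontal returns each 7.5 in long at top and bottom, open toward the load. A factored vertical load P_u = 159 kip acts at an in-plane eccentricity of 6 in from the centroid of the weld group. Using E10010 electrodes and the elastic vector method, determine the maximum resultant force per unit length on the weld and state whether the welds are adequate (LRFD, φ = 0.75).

f_max ≈ 20.3 kip/in; adequate

E100XX → F_EXX = 100 ksi.
Total weld length L_w = 23 in. Treat welds as unit-width lines.
Centroid: x̄ = 2×7.5×3.75 / 23 = 2.446 in from the vertical weld.
Polar moment about centroid: J = I_x + I_y = [8³/12 + 2×7.5×4²] + [8×2.446² + 2(7.5³/12 + 7.5×1.304²)] = 426.3 in³.
Direct shear f_v = P/L_w = 159 / 23 = 6.913 kip/in (vertical).
Torsion M = P·e = 159 × 6 = 954 kip·in.
Critical point at (x, y) = (5.054, 4) from centroid. f_tx = M·y/J = 8.95 kip/in; f_ty = M·x/J = 11.31 kip/in.
Resultant f_max = √[f_tx² + (f_v + f_ty)²] = √[8.95² + (6.913 + 11.31)²] = 20.3 kip/in.
Capacity per unit length: φr_n = 0.75 × 0.6 × 100 × (0.707 × 0.75) = 23.86 kip/in.
20.3 ≤ 23.86 → adequate.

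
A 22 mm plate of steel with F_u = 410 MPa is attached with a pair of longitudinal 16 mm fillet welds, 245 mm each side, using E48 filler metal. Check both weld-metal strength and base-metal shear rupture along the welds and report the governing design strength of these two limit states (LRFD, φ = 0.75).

E48XX → F_EXX = 480 MPa.
t_e = 0.707 × 16 = 11.31 mm; L = 490 mm.
Weld metal: φR_n = 0.75 × 0.6 × 480 × 11.31 × 490 × 10⁻³ = 1197 kN.
Base metal (shear rupture): φR_n = 0.75 × 0.6 × 410 × 22 × 490 × 10⁻³ = 1989 kN.
Governing: weld metal.

φR_n ≈ 1200 kN (weld metal governs)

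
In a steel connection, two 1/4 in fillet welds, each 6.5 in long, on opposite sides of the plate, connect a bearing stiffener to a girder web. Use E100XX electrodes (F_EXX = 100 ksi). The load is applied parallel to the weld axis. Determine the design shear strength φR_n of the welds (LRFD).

Effective throat t_e = 0.707 × 0.25 = 0.1767 in.
Total length L = 13 in; A_we = 0.1767 × 13 = 2.298 in².
F_nw = 0.6 F_EXX = 0.6 × 100 = 60 ksi.
φR_n = 0.75 × 60 × 2.298 = 103.4 kips.

φR_n ≈ 103 kips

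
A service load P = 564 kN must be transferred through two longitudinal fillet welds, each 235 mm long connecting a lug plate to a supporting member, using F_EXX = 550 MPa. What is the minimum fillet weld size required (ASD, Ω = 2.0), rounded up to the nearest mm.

Total weld length L = 470 mm.
Required throat t_e = P × Ω / (0.6 F_EXX × L) = 564 × 2.0 / (0.6 × 550 × 470 × 10⁻³) = 7.273 mm.
Required leg w = t_e / 0.707 = 10.29 mm → use 11 mm.

w = 11 mm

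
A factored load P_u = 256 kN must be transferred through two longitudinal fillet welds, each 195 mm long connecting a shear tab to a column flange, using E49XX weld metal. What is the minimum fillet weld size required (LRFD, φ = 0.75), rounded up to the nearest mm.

w = 5 mm

E49XX → F_EXX = 490 MPa.
Total weld length L = 390 mm.
Required throat t_e = P_u / (φ × 0.6 F_EXX × L) = 256 / (0.75 × 0.6 × 490 × 390 × 10⁻³) = 2.977 mm.
Required leg w = t_e / 0.707 = 4.211 mm → use 5 mm.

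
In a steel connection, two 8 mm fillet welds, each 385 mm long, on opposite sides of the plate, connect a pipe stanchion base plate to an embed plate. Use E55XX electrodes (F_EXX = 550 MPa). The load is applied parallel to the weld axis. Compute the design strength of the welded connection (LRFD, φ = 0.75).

Effective throat t_e = 0.707 × 8 = 5.656 mm.
Total length L = 770 mm; A_we = 5.656 × 770 = 4355 mm².
F_nw = 0.6 F_EXX = 0.6 × 550 = 330 MPa.
φR_n = 0.75 × 330 × 4355 × 10⁻³ = 1078 kN.

φR_n ≈ 1080 kN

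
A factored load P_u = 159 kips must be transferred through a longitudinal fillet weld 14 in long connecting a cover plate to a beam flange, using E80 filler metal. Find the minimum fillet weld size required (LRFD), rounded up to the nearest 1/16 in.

E80XX → F_EXX = 80 ksi.
Total weld length L = 14 in.
Required throat t_e = P_u / (φ × 0.6 F_EXX × L) = 159 / (0.75 × 0.6 × 80 × 14) = 0.3155 in.
Required leg w = t_e / 0.707 = 0.4462 in → use 1/2 in.

w = 1/2 in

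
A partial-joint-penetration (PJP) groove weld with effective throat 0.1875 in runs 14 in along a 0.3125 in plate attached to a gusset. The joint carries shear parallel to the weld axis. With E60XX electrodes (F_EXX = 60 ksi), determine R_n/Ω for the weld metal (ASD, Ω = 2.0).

Effective throat (given) t_e = 0.1875 in.
A_we = 0.1875 × 14 = 2.625 in².
F_nw = 0.6 F_EXX = 36 ksi.
R_n/Ω = (36 × 2.625) / 2.0 = 47.25 kips.

R_n/Ω ≈ 47.2 kips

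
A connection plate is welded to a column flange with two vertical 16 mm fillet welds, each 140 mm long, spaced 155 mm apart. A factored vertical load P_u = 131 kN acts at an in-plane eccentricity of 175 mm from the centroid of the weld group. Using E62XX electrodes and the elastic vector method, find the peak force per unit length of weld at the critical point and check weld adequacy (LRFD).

E62XX → F_EXX = 620 MPa.
Total weld length L_w = 280 mm. Treat welds as unit-width lines.
Polar moment about centroid: J = 2[d³/12 + d(b/2)²] = 2[140³/12 + 140×77.5²] = 2139000 mm³.
Direct shear f_v = P/L_w = 131×10³ / 280 = 467.9 N/mm (vertical).
Torsion M = P·e = 131×10³ × 175 = 22925000 N·mm.
Critical point at (x, y) = (77.5, 70) from centroid. f_tx = M·y/J = 750.2 N/mm; f_ty = M·x/J = 830.6 N/mm.
Resultant f_max = √[f_tx² + (f_v + f_ty)²] = √[750.2² + (467.9 + 830.6)²] = 1500 N/mm.
Capacity per unit length: φr_n = 0.75 × 0.6 × 620 × (0.707 × 16) = 3156 N/mm.
1500 ≤ 3156 → adequate.

f_max ≈ 1500 N/mm; adequate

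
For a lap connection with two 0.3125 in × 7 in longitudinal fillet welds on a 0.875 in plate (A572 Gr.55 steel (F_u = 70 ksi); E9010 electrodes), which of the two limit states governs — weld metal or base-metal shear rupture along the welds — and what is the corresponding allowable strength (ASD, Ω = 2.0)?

R_n/Ω ≈ 83.5 kips (weld metal governs)

E90XX → F_EXX = 90 ksi.
t_e = 0.707 × 0.3125 = 0.2209 in; L = 14 in.
Weld metal: R_n/Ω = (1/2.0) × 0.6 × 90 × 0.2209 × 14 = 83.51 kips.
Base metal (shear rupture): R_n/Ω = (1/2.0) × 0.6 × 70 × 0.875 × 14 = 257.2 kips.
Governing: weld metal.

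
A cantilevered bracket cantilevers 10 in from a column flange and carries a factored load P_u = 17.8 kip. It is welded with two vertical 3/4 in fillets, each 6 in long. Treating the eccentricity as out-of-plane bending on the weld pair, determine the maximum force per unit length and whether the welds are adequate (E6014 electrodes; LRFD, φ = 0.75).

f_max ≈ 14.9 kip/in; NOT adequate

E60XX → F_EXX = 60 ksi.
L_w = 2 × 6 = 12 in; section modulus (unit throat) S = 2 × L²/6 = 12 in².
Direct shear f_v = P/L_w = 17.8/12 = 1.483 kip/in.
Moment M = P × e = 17.8 × 10 = 178 kip·in; bending f_b = M/S = 14.83 kip/in.
f_max = √(f_v² + f_b²) = √(1.483² + 14.83²) = 14.91 kip/in.
φr_n = 0.75 × 0.6 × 60 × (0.707 × 0.75) = 14.32 kip/in → NOT adequate.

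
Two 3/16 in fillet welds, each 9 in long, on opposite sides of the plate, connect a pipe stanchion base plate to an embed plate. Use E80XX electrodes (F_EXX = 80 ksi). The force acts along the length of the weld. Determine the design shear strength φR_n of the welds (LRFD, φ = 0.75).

φR_n ≈ 85.9 kip

Effective throat t_e = 0.707 × 0.1875 = 0.1326 in.
Total length L = 18 in; A_we = 0.1326 × 18 = 2.386 in².
F_nw = 0.6 F_EXX = 0.6 × 80 = 48 ksi.
φR_n = 0.75 × 48 × 2.386 = 85.9 kip.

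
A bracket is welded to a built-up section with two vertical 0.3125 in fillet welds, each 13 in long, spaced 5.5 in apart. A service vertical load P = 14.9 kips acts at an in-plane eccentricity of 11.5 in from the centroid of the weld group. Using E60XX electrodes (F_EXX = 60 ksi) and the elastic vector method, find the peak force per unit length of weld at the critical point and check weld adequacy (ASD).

f_max ≈ 2.43 kip/in; adequate

Total weld length L_w = 26 in. Treat welds as unit-width lines.
Polar moment about centroid: J = 2[d³/12 + d(b/2)²] = 2[13³/12 + 13×2.75²] = 562.8 in³.
Direct shear f_v = P/L_w = 14.9 / 26 = 0.5731 kip/in (vertical).
Torsion M = P·e = 14.9 × 11.5 = 171.35 kip·in.
Critical point at (x, y) = (2.75, 6.5) from centroid. f_tx = M·y/J = 1.979 kip/in; f_ty = M·x/J = 0.8373 kip/in.
Resultant f_max = √[f_tx² + (f_v + f_ty)²] = √[1.979² + (0.5731 + 0.8373)²] = 2.43 kip/in.
Capacity per unit length: r_n/Ω = (1/2.0) × 0.6 × 60 × (0.707 × 0.3125) = 3.977 kip/in.
2.43 ≤ 3.977 → adequate.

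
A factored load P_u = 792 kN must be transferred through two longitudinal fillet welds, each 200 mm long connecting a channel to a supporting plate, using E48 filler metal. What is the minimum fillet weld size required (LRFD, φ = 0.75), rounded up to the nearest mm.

E48XX → F_EXX = 480 MPa.
Total weld length L = 400 mm.
Required throat t_e = P_u / (φ × 0.6 F_EXX × L) = 792 / (0.75 × 0.6 × 480 × 400 × 10⁻³) = 9.167 mm.
Required leg w = t_e / 0.707 = 12.97 mm → use 13 mm.

w = 13 mm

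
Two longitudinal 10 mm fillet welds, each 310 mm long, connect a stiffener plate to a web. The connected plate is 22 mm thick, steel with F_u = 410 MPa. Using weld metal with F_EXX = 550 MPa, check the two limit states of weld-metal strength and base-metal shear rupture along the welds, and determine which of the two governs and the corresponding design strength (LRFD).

φR_n ≈ 1080 kN (weld metal governs)

t_e = 0.707 × 10 = 7.07 mm; L = 620 mm.
Weld metal: φR_n = 0.75 × 0.6 × 550 × 7.07 × 620 × 10⁻³ = 1085 kN.
Base metal (shear rupture): φR_n = 0.75 × 0.6 × 410 × 22 × 620 × 10⁻³ = 2517 kN.
Governing: weld metal.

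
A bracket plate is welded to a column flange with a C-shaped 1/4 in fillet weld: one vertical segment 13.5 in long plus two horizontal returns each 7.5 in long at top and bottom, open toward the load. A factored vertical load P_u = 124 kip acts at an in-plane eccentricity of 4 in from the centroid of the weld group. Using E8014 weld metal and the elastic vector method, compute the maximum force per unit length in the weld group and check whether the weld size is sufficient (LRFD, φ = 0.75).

E80XX → F_EXX = 80 ksi.
Total weld length L_w = 28.5 in. Treat welds as unit-width lines.
Centroid: x̄ = 2×7.5×3.75 / 28.5 = 1.974 in from the vertical weld.
Polar moment about centroid: J = I_x + I_y = [13.5³/12 + 2×7.5×6.75²] + [13.5×1.974² + 2(7.5³/12 + 7.5×1.776²)] = 1059 in³.
Direct shear f_v = P/L_w = 124 / 28.5 = 4.351 kip/in (vertical).
Torsion M = P·e = 124 × 4 = 496 kip·in.
Critical point at (x, y) = (5.526, 6.75) from centroid. f_tx = M·y/J = 3.162 kip/in; f_ty = M·x/J = 2.589 kip/in.
Resultant f_max = √[f_tx² + (f_v + f_ty)²] = √[3.162² + (4.351 + 2.589)²] = 7.627 kip/in.
Capacity per unit length: φr_n = 0.75 × 0.6 × 80 × (0.707 × 0.25) = 6.363 kip/in.
7.627 > 6.363 → NOT adequate.

f_max ≈ 7.63 kip/in; NOT adequate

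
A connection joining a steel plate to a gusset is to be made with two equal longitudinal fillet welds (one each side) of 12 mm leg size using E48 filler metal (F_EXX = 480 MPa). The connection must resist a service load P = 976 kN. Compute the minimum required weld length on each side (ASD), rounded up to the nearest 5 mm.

L = 400 mm on each side

Throat t_e = 0.707 × 12 = 8.484 mm.
r_n/Ω = (0.6 × 480 × 8.484) / 2.0 = 1222 N/mm = 1.222 kN/mm.
L_req = P / (r_n/Ω) = 976 / 1.222 = 798.9 mm total.
Per side: 798.9 / 2 = 399.4 mm.
Round up → use L = 400 mm on each side.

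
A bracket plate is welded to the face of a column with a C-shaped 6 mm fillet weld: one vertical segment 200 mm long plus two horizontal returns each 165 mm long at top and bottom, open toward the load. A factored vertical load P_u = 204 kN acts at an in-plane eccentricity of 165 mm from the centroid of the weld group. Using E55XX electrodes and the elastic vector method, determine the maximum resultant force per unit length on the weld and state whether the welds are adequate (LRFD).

E55XX → F_EXX = 550 MPa.
Total weld length L_w = 530 mm. Treat welds as unit-width lines.
Centroid: x̄ = 2×165×82.5 / 530 = 51.37 mm from the vertical weld.
Polar moment about centroid: J = I_x + I_y = [200³/12 + 2×165×100²] + [200×51.37² + 2(165³/12 + 165×31.13²)] = 5563000 mm³.
Direct shear f_v = P/L_w = 204×10³ / 530 = 384.9 N/mm (vertical).
Torsion M = P·e = 204×10³ × 165 = 33660000 N·mm.
Critical point at (x, y) = (113.6, 100) from centroid. f_tx = M·y/J = 605.1 N/mm; f_ty = M·x/J = 687.6 N/mm.
Resultant f_max = √[f_tx² + (f_v + f_ty)²] = √[605.1² + (384.9 + 687.6)²] = 1231 N/mm.
Capacity per unit length: φr_n = 0.75 × 0.6 × 550 × (0.707 × 6) = 1050 N/mm.
1231 > 1050 → NOT adequate.

f_max ≈ 1230 N/mm; NOT adequate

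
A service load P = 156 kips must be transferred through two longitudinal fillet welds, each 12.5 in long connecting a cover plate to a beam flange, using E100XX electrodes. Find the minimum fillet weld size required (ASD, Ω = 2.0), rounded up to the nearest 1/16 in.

E100XX → F_EXX = 100 ksi.
Total weld length L = 25 in.
Required throat t_e = P × Ω / (0.6 F_EXX × L) = 156 × 2.0 / (0.6 × 100 × 25) = 0.208 in.
Required leg w = t_e / 0.707 = 0.2942 in → use 5/16 in.

w = 5/16 in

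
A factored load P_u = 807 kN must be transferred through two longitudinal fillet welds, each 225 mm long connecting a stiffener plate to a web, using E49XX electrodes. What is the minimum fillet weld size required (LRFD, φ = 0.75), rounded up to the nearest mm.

E49XX → F_EXX = 490 MPa.
Total weld length L = 450 mm.
Required throat t_e = P_u / (φ × 0.6 F_EXX × L) = 807 / (0.75 × 0.6 × 490 × 450 × 10⁻³) = 8.133 mm.
Required leg w = t_e / 0.707 = 11.5 mm → use 12 mm.

w = 12 mm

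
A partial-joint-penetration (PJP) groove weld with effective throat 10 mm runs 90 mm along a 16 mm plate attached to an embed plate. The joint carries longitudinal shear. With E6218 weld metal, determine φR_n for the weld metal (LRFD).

E62XX → F_EXX = 620 MPa.
Effective throat (given) t_e = 10 mm.
A_we = 10 × 90 = 900 mm².
F_nw = 0.6 F_EXX = 372 MPa.
φR_n = 0.75 × 372 × 900 × 10⁻³ = 251.1 kN.

φR_n ≈ 251 kN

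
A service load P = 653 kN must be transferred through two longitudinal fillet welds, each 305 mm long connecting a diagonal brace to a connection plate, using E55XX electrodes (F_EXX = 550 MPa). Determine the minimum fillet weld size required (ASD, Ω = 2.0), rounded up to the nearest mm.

Total weld length L = 610 mm.
Required throat t_e = P × Ω / (0.6 F_EXX × L) = 653 × 2.0 / (0.6 × 550 × 610 × 10⁻³) = 6.488 mm.
Required leg w = t_e / 0.707 = 9.177 mm → use 10 mm.

w = 10 mm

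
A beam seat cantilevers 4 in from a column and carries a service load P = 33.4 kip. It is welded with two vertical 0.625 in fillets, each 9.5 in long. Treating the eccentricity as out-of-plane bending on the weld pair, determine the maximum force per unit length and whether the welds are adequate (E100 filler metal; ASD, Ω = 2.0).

E100XX → F_EXX = 100 ksi.
L_w = 2 × 9.5 = 19 in; section modulus (unit throat) S = 2 × L²/6 = 30.08 in².
Direct shear f_v = P/L_w = 33.4/19 = 1.758 kip/in.
Moment M = P × e = 33.4 × 4 = 133.6 kip·in; bending f_b = M/S = 4.441 kip/in.
f_max = √(f_v² + f_b²) = √(1.758² + 4.441²) = 4.776 kip/in.
r_n/Ω = (1/2.0) × 0.6 × 100 × (0.707 × 0.625) = 13.26 kip/in → adequate.

f_max ≈ 4.78 kip/in; adequate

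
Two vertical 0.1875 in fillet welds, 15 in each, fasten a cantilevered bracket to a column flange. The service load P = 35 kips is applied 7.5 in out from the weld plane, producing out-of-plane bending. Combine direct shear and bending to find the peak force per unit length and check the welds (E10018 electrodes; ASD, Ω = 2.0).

f_max ≈ 3.69 kip/in; adequate

E100XX → F_EXX = 100 ksi.
L_w = 2 × 15 = 30 in; section modulus (unit throat) S = 2 × L²/6 = 75 in².
Direct shear f_v = P/L_w = 35/30 = 1.167 kip/in.
Moment M = P × e = 35 × 7.5 = 262.5 kip·in; bending f_b = M/S = 3.5 kip/in.
f_max = √(f_v² + f_b²) = √(1.167² + 3.5²) = 3.689 kip/in.
r_n/Ω = (1/2.0) × 0.6 × 100 × (0.707 × 0.1875) = 3.977 kip/in → adequate.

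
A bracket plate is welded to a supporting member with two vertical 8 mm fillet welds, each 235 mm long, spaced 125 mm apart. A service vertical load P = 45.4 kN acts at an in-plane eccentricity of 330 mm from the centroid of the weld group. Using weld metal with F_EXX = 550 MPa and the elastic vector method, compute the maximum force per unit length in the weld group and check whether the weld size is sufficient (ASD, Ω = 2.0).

f_max ≈ 551 N/mm; adequate

Total weld length L_w = 470 mm. Treat welds as unit-width lines.
Polar moment about centroid: J = 2[d³/12 + d(b/2)²] = 2[235³/12 + 235×62.5²] = 3999000 mm³.
Direct shear f_v = P/L_w = 45.4×10³ / 470 = 96.6 N/mm (vertical).
Torsion M = P·e = 45.4×10³ × 330 = 14982000 N·mm.
Critical point at (x, y) = (62.5, 117.5) from centroid. f_tx = M·y/J = 440.2 N/mm; f_ty = M·x/J = 234.2 N/mm.
Resultant f_max = √[f_tx² + (f_v + f_ty)²] = √[440.2² + (96.6 + 234.2)²] = 550.6 N/mm.
Capacity per unit length: r_n/Ω = (1/2.0) × 0.6 × 550 × (0.707 × 8) = 933.2 N/mm.
550.6 ≤ 933.2 → adequate.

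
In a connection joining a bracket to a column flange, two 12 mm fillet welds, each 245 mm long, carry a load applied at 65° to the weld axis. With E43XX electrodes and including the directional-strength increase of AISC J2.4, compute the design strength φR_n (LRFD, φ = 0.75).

φR_n ≈ 1150 kN

E43XX → F_EXX = 430 MPa.
t_e = 0.707 × 12 = 8.484 mm; A_we = 8.484 × 490 = 4157 mm².
Directional factor: 1.0 + 0.5 sin^1.5(65°) = 1.431.
F_nw = 0.6 × 430 × 1.431 = 369.3 MPa.
φR_n = 0.75 × 369.3 × 4157 × 10⁻³ = 1151 kN.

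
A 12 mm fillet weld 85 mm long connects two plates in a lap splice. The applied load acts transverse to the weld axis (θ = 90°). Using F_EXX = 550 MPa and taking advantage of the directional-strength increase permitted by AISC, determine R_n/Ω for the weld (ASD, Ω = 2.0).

t_e = 0.707 × 12 = 8.484 mm; A_we = 8.484 × 85 = 721.1 mm².
Directional factor: 1.0 + 0.5 sin^1.5(90°) = 1.5.
F_nw = 0.6 × 550 × 1.5 = 495 MPa.
R_n/Ω = (495 × 721.1) / 2.0 × 10⁻³ = 178.5 kN.

R_n/Ω ≈ 178 kN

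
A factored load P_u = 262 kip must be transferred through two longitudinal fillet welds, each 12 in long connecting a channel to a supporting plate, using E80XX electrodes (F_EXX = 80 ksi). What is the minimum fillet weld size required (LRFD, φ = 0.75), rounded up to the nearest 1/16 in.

Total weld length L = 24 in.
Required throat t_e = P_u / (φ × 0.6 F_EXX × L) = 262 / (0.75 × 0.6 × 80 × 24) = 0.3032 in.
Required leg w = t_e / 0.707 = 0.4289 in → use 7/16 in.

w = 7/16 in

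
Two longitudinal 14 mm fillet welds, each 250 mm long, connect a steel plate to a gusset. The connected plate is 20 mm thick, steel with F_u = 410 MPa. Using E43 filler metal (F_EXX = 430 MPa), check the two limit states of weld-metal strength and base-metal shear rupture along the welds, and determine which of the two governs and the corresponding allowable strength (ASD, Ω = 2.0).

R_n/Ω ≈ 638 kN (weld metal governs)

t_e = 0.707 × 14 = 9.898 mm; L = 500 mm.
Weld metal: R_n/Ω = (1/2.0) × 0.6 × 430 × 9.898 × 500 × 10⁻³ = 638.4 kN.
Base metal (shear rupture): R_n/Ω = (1/2.0) × 0.6 × 410 × 20 × 500 × 10⁻³ = 1230 kN.
Governing: weld metal.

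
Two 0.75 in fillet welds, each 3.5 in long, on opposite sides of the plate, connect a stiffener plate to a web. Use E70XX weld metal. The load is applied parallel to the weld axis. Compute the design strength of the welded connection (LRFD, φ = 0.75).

φR_n ≈ 117 kips

E70XX → F_EXX = 70 ksi.
Effective throat t_e = 0.707 × 0.75 = 0.5302 in.
Total length L = 7 in; A_we = 0.5302 × 7 = 3.712 in².
F_nw = 0.6 F_EXX = 0.6 × 70 = 42 ksi.
φR_n = 0.75 × 42 × 3.712 = 116.9 kips.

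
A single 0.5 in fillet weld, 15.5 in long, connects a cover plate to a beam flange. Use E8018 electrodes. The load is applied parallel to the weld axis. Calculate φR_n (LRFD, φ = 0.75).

φR_n ≈ 197 kips

E80XX → F_EXX = 80 ksi.
Effective throat t_e = 0.707 × 0.5 = 0.3535 in.
Total length L = 15.5 in; A_we = 0.3535 × 15.5 = 5.479 in².
F_nw = 0.6 F_EXX = 0.6 × 80 = 48 ksi.
φR_n = 0.75 × 48 × 5.479 = 197.3 kips.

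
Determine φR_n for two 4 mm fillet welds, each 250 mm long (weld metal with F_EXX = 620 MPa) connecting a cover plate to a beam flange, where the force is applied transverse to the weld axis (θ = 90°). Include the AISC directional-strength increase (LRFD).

φR_n ≈ 592 kN

t_e = 0.707 × 4 = 2.828 mm; A_we = 2.828 × 500 = 1414 mm².
Directional factor: 1.0 + 0.5 sin^1.5(90°) = 1.5.
F_nw = 0.6 × 620 × 1.5 = 558 MPa.
φR_n = 0.75 × 558 × 1414 × 10⁻³ = 591.8 kN.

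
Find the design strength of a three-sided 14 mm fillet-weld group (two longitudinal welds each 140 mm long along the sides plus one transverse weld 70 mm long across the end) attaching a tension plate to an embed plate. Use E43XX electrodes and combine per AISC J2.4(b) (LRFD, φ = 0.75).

E43XX → F_EXX = 430 MPa.
t_e = 0.707 × 14 = 9.898 mm.
R_nwl = 0.6 × 430 × 9.898 × 280 × 10⁻³ = 715 kN (longitudinal, 2 welds).
R_nwt = 0.6 × 430 × 9.898 × 70 × 10⁻³ = 178.8 kN (transverse, base value).
(i) R_nwl + R_nwt = 893.8 kN; (ii) 0.85 R_nwl + 1.5 R_nwt = 875.9 kN.
R_n = max = 893.8 kN [governs: (i)]; φR_n = 670.3 kN.

φR_n ≈ 670 kN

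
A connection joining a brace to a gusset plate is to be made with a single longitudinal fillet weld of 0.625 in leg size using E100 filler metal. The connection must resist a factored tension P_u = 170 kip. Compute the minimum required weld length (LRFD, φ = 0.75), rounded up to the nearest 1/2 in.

E100XX → F_EXX = 100 ksi.
Throat t_e = 0.707 × 0.625 = 0.4419 in.
φr_n = 0.75 × 0.6 × 100 × 0.4419 = 19.88 kip/in.
L_req = P_u / φr_n = 170 / 19.88 = 8.549 in total.
Round up → use L = 9 in.

L = 9 in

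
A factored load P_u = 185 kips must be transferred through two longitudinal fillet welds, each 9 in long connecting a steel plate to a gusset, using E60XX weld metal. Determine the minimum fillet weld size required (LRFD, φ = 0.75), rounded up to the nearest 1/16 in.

w = 9/16 in

E60XX → F_EXX = 60 ksi.
Total weld length L = 18 in.
Required throat t_e = P_u / (φ × 0.6 F_EXX × L) = 185 / (0.75 × 0.6 × 60 × 18) = 0.3807 in.
Required leg w = t_e / 0.707 = 0.5384 in → use 9/16 in.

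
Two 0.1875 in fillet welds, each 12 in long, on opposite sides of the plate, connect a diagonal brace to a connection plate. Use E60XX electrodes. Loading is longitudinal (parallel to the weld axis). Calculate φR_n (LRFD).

φR_n ≈ 85.9 kips

E60XX → F_EXX = 60 ksi.
Effective throat t_e = 0.707 × 0.1875 = 0.1326 in.
Total length L = 24 in; A_we = 0.1326 × 24 = 3.181 in².
F_nw = 0.6 F_EXX = 0.6 × 60 = 36 ksi.
φR_n = 0.75 × 36 × 3.181 = 85.9 kips.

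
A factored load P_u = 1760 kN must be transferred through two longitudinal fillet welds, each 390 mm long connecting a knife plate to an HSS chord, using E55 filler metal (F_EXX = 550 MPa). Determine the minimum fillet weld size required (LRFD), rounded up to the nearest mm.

w = 13 mm

Total weld length L = 780 mm.
Required throat t_e = P_u / (φ × 0.6 F_EXX × L) = 1760 / (0.75 × 0.6 × 550 × 780 × 10⁻³) = 9.117 mm.
Required leg w = t_e / 0.707 = 12.9 mm → use 13 mm.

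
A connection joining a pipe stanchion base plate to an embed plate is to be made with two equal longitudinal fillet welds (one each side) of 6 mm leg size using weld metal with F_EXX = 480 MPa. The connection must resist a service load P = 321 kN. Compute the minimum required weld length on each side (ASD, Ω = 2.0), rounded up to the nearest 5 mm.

L = 265 mm on each side

Throat t_e = 0.707 × 6 = 4.242 mm.
r_n/Ω = (0.6 × 480 × 4.242) / 2.0 = 610.8 N/mm = 0.6108 kN/mm.
L_req = P / (r_n/Ω) = 321 / 0.6108 = 525.5 mm total.
Per side: 525.5 / 2 = 262.7 mm.
Round up → use L = 265 mm on each side.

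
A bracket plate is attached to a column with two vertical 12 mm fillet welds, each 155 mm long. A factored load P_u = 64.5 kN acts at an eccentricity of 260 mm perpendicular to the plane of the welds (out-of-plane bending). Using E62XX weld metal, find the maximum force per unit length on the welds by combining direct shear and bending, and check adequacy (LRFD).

f_max ≈ 2100 N/mm; adequate

E62XX → F_EXX = 620 MPa.
L_w = 2 × 155 = 310 mm; section modulus (unit throat) S = 2 × L²/6 = 8008 mm².
Direct shear f_v = P/L_w = 64.5×10³/310 = 208.1 N/mm.
Moment M = P × e = 64.5×10³ × 260 = 16770000 N·mm; bending f_b = M/S = 2094 N/mm.
f_max = √(f_v² + f_b²) = √(208.1² + 2094²) = 2104 N/mm.
φr_n = 0.75 × 0.6 × 620 × (0.707 × 12) = 2367 N/mm → adequate.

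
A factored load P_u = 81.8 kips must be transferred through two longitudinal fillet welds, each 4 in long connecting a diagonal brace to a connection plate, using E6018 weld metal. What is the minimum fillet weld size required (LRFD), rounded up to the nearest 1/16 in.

E60XX → F_EXX = 60 ksi.
Total weld length L = 8 in.
Required throat t_e = P_u / (φ × 0.6 F_EXX × L) = 81.8 / (0.75 × 0.6 × 60 × 8) = 0.3787 in.
Required leg w = t_e / 0.707 = 0.5356 in → use 9/16 in.

w = 9/16 in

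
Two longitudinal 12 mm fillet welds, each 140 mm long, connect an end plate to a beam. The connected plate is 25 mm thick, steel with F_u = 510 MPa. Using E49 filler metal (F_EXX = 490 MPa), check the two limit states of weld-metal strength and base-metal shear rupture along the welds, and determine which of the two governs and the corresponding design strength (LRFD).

t_e = 0.707 × 12 = 8.484 mm; L = 280 mm.
Weld metal: φR_n = 0.75 × 0.6 × 490 × 8.484 × 280 × 10⁻³ = 523.8 kN.
Base metal (shear rupture): φR_n = 0.75 × 0.6 × 510 × 25 × 280 × 10⁻³ = 1606 kN.
Governing: weld metal.

φR_n ≈ 524 kN (weld metal governs)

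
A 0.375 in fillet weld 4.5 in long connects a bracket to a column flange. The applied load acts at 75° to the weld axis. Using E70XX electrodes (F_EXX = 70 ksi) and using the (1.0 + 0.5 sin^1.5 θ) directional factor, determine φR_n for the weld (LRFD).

φR_n ≈ 55.4 kips

t_e = 0.707 × 0.375 = 0.2651 in; A_we = 0.2651 × 4.5 = 1.193 in².
Directional factor: 1.0 + 0.5 sin^1.5(75°) = 1.475.
F_nw = 0.6 × 70 × 1.475 = 61.94 ksi.
φR_n = 0.75 × 61.94 × 1.193 = 55.42 kips.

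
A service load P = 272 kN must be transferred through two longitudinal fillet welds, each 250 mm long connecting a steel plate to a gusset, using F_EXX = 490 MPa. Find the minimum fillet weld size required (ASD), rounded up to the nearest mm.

w = 6 mm

Total weld length L = 500 mm.
Required throat t_e = P × Ω / (0.6 F_EXX × L) = 272 × 2.0 / (0.6 × 490 × 500 × 10⁻³) = 3.701 mm.
Required leg w = t_e / 0.707 = 5.234 mm → use 6 mm.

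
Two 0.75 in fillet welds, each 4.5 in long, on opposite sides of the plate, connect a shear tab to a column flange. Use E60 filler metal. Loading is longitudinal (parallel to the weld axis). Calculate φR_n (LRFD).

φR_n ≈ 129 kip

E60XX → F_EXX = 60 ksi.
Effective throat t_e = 0.707 × 0.75 = 0.5302 in.
Total length L = 9 in; A_we = 0.5302 × 9 = 4.772 in².
F_nw = 0.6 F_EXX = 0.6 × 60 = 36 ksi.
φR_n = 0.75 × 36 × 4.772 = 128.9 kip.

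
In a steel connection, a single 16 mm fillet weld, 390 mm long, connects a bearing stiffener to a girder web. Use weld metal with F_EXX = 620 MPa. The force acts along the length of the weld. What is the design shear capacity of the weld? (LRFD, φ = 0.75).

Effective throat t_e = 0.707 × 16 = 11.31 mm.
Total length L = 390 mm; A_we = 11.31 × 390 = 4412 mm².
F_nw = 0.6 F_EXX = 0.6 × 620 = 372 MPa.
φR_n = 0.75 × 372 × 4412 × 10⁻³ = 1231 kN.

φR_n ≈ 1230 kN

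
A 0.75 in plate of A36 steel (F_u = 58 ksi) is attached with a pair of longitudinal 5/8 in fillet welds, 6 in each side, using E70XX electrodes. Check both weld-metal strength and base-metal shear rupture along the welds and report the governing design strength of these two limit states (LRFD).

E70XX → F_EXX = 70 ksi.
t_e = 0.707 × 0.625 = 0.4419 in; L = 12 in.
Weld metal: φR_n = 0.75 × 0.6 × 70 × 0.4419 × 12 = 167 kip.
Base metal (shear rupture): φR_n = 0.75 × 0.6 × 58 × 0.75 × 12 = 234.9 kip.
Governing: weld metal.

φR_n ≈ 167 kip (weld metal governs)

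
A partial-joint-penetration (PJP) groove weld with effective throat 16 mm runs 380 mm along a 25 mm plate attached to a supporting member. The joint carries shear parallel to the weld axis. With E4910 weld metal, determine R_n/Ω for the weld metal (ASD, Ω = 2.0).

E49XX → F_EXX = 490 MPa.
Effective throat (given) t_e = 16 mm.
A_we = 16 × 380 = 6080 mm².
F_nw = 0.6 F_EXX = 294 MPa.
R_n/Ω = (294 × 6080) / 2.0 × 10⁻³ = 893.8 kN.

R_n/Ω ≈ 894 kN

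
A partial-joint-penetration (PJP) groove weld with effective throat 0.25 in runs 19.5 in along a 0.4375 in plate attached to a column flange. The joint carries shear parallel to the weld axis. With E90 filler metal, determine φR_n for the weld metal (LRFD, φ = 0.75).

E90XX → F_EXX = 90 ksi.
Effective throat (given) t_e = 0.25 in.
A_we = 0.25 × 19.5 = 4.875 in².
F_nw = 0.6 F_EXX = 54 ksi.
φR_n = 0.75 × 54 × 4.875 = 197.4 kips.

φR_n ≈ 197 kips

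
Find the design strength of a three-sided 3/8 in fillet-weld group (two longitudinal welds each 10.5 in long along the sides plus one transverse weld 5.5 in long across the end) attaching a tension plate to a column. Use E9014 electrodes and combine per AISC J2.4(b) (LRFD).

E90XX → F_EXX = 90 ksi.
t_e = 0.707 × 0.375 = 0.2651 in.
R_nwl = 0.6 × 90 × 0.2651 × 21 = 300.7 kip (longitudinal, 2 welds).
R_nwt = 0.6 × 90 × 0.2651 × 5.5 = 78.74 kip (transverse, base value).
(i) R_nwl + R_nwt = 379.4 kip; (ii) 0.85 R_nwl + 1.5 R_nwt = 373.7 kip.
R_n = max = 379.4 kip [governs: (i)]; φR_n = 284.5 kip.

φR_n ≈ 285 kip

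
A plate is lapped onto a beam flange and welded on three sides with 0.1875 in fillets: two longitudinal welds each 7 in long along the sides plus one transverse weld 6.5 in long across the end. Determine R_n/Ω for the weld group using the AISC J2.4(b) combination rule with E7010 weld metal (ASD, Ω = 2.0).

E70XX → F_EXX = 70 ksi.
t_e = 0.707 × 0.1875 = 0.1326 in.
R_nwl = 0.6 × 70 × 0.1326 × 14 = 77.95 kips (longitudinal, 2 welds).
R_nwt = 0.6 × 70 × 0.1326 × 6.5 = 36.19 kips (transverse, base value).
(i) R_nwl + R_nwt = 114.1 kips; (ii) 0.85 R_nwl + 1.5 R_nwt = 120.5 kips.
R_n = max = 120.5 kips [governs: (ii)]; R_n/Ω = 60.27 kips.

R_n/Ω ≈ 60.3 kips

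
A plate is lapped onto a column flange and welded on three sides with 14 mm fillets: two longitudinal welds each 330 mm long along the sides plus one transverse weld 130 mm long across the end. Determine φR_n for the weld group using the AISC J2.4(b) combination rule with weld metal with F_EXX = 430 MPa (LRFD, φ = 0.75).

t_e = 0.707 × 14 = 9.898 mm.
R_nwl = 0.6 × 430 × 9.898 × 660 × 10⁻³ = 1685 kN (longitudinal, 2 welds).
R_nwt = 0.6 × 430 × 9.898 × 130 × 10⁻³ = 332 kN (transverse, base value).
(i) R_nwl + R_nwt = 2017 kN; (ii) 0.85 R_nwl + 1.5 R_nwt = 1931 kN.
R_n = max = 2017 kN [governs: (i)]; φR_n = 1513 kN.

φR_n ≈ 1510 kN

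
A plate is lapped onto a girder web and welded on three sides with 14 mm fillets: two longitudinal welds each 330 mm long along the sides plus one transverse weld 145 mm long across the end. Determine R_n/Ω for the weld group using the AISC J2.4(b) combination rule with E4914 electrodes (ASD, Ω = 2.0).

E49XX → F_EXX = 490 MPa.
t_e = 0.707 × 14 = 9.898 mm.
R_nwl = 0.6 × 490 × 9.898 × 660 × 10⁻³ = 1921 kN (longitudinal, 2 welds).
R_nwt = 0.6 × 490 × 9.898 × 145 × 10⁻³ = 422 kN (transverse, base value).
(i) R_nwl + R_nwt = 2343 kN; (ii) 0.85 R_nwl + 1.5 R_nwt = 2265 kN.
R_n = max = 2343 kN [governs: (i)]; R_n/Ω = 1171 kN.

R_n/Ω ≈ 1170 kN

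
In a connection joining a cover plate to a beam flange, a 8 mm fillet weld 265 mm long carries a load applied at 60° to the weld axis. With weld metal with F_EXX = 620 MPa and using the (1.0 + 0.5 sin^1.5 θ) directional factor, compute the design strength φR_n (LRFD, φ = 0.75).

t_e = 0.707 × 8 = 5.656 mm; A_we = 5.656 × 265 = 1499 mm².
Directional factor: 1.0 + 0.5 sin^1.5(60°) = 1.403.
F_nw = 0.6 × 620 × 1.403 = 521.9 MPa.
φR_n = 0.75 × 521.9 × 1499 × 10⁻³ = 586.7 kN.

φR_n ≈ 587 kN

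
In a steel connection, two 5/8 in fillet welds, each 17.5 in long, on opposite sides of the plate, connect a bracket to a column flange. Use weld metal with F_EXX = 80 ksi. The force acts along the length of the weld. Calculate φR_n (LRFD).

φR_n ≈ 557 kip

Effective throat t_e = 0.707 × 0.625 = 0.4419 in.
Total length L = 35 in; A_we = 0.4419 × 35 = 15.47 in².
F_nw = 0.6 F_EXX = 0.6 × 80 = 48 ksi.
φR_n = 0.75 × 48 × 15.47 = 556.8 kip.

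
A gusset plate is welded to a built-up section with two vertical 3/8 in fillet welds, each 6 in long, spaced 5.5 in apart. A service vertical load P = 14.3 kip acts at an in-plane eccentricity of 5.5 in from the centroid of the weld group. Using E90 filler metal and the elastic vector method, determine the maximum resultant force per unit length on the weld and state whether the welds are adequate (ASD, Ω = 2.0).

f_max ≈ 3.44 kip/in; adequate

E90XX → F_EXX = 90 ksi.
Total weld length L_w = 12 in. Treat welds as unit-width lines.
Polar moment about centroid: J = 2[d³/12 + d(b/2)²] = 2[6³/12 + 6×2.75²] = 126.8 in³.
Direct shear f_v = P/L_w = 14.3 / 12 = 1.192 kip/in (vertical).
Torsion M = P·e = 14.3 × 5.5 = 78.65 kip·in.
Critical point at (x, y) = (2.75, 3) from centroid. f_tx = M·y/J = 1.862 kip/in; f_ty = M·x/J = 1.706 kip/in.
Resultant f_max = √[f_tx² + (f_v + f_ty)²] = √[1.862² + (1.192 + 1.706)²] = 3.444 kip/in.
Capacity per unit length: r_n/Ω = (1/2.0) × 0.6 × 90 × (0.707 × 0.375) = 7.158 kip/in.
3.444 ≤ 7.158 → adequate.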